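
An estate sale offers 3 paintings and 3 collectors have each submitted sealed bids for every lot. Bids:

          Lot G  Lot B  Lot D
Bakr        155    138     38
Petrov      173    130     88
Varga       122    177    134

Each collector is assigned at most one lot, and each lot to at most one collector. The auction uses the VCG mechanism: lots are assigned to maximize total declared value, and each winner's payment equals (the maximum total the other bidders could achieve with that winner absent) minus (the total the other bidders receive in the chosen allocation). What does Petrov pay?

Efficient allocation: Bakr→Lot B ($138), Petrov→Lot G ($173), Varga→Lot D ($134); total welfare W = $445.
Petrov receives Lot G at value $173, so the others get W − 173 = $272.
Without Petrov: best allocation of the remaining 2 bidders over all 3 lots is Bakr→Lot G ($155), Varga→Lot B ($177), total $332.
VCG payment = (others' best without Petrov) − (others' welfare with Petrov) = 332 − 272 = $60.

Petrov pays $60.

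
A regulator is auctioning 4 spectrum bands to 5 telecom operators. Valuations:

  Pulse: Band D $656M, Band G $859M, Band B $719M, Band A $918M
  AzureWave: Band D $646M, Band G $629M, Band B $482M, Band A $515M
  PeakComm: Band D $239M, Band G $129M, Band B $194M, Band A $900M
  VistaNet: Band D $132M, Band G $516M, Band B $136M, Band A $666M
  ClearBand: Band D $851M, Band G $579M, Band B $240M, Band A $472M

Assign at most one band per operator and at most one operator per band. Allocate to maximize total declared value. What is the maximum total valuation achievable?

Optimal: ClearBand→Band D ($851M), AzureWave→Band G ($629M), Pulse→Band B ($719M), PeakComm→Band A ($900M) — total 851+629+719+900 = $3099M.
Max-entry greedy (repeatedly take the single best remaining cell) gives $2592M, worse by 507.
Next-best assignment: ClearBand→Band D, Pulse→Band G, AzureWave→Band B, PeakComm→Band A = $3092M.

Maximum total: $3099M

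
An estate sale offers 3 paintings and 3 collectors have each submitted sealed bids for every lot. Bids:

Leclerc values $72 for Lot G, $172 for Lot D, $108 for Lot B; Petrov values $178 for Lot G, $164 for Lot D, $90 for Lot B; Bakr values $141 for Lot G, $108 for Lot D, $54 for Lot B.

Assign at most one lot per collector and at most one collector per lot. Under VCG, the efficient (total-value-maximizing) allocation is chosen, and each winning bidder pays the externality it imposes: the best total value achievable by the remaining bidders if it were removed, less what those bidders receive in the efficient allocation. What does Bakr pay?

Efficient allocation: Leclerc→Lot B ($108), Petrov→Lot D ($164), Bakr→Lot G ($141); total welfare W = $413.
Bakr receives Lot G at value $141, so the others get W − 141 = $272.
Without Bakr: best allocation of the remaining 2 bidders over all 3 lots is Leclerc→Lot D ($172), Petrov→Lot G ($178), total $350.
VCG payment = (others' best without Bakr) − (others' welfare with Bakr) = 350 − 272 = $78.

Bakr pays $78.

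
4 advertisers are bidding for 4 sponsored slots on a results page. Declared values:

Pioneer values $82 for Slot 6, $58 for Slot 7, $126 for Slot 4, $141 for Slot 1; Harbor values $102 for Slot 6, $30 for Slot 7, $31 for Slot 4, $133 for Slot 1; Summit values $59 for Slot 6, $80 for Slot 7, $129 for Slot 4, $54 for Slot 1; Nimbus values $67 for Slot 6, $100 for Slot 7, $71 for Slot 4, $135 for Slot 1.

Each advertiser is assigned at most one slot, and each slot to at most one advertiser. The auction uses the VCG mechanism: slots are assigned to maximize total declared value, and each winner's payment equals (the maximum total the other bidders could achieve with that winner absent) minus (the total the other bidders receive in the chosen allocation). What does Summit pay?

Summit pays $20.

Efficient allocation: Pioneer→Slot 1 ($141), Harbor→Slot 6 ($102), Summit→Slot 4 ($129), Nimbus→Slot 7 ($100); total welfare W = $472.
Summit receives Slot 4 at value $129, so the others get W − 129 = $343.
Without Summit: best allocation of the remaining 3 bidders over all 4 slots is Pioneer→Slot 4 ($126), Harbor→Slot 6 ($102), Nimbus→Slot 1 ($135), total $363.
VCG payment = (others' best without Summit) − (others' welfare with Summit) = 363 − 343 = $20.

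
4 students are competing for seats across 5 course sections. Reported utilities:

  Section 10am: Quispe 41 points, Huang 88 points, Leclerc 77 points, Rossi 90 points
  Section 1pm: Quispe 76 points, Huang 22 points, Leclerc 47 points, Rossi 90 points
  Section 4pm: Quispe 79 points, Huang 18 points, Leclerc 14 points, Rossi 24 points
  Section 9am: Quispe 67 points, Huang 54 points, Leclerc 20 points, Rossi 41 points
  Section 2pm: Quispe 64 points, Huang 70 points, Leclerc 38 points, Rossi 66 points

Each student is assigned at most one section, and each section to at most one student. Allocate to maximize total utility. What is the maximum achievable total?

Treat this as an assignment problem: match each student to one section.
Optimal: Quispe→Section 4pm (79 points), Huang→Section 2pm (70 points), Leclerc→Section 10am (77 points), Rossi→Section 1pm (90 points) — total 79+70+77+90 = 316 points.

Max total: 316 points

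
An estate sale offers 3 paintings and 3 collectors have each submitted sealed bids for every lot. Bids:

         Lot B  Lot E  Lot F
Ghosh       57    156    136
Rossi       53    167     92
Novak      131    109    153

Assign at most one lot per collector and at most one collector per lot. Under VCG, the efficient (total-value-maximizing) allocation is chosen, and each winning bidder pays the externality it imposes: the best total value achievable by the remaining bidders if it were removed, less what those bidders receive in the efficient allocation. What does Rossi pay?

Rossi pays $42.

Efficient allocation: Ghosh→Lot F ($136), Rossi→Lot E ($167), Novak→Lot B ($131); total welfare W = $434.
Rossi receives Lot E at value $167, so the others get W − 167 = $267.
Without Rossi: best allocation of the remaining 2 bidders over all 3 lots is Ghosh→Lot E ($156), Novak→Lot F ($153), total $309.
VCG payment = (others' best without Rossi) − (others' welfare with Rossi) = 309 − 267 = $42.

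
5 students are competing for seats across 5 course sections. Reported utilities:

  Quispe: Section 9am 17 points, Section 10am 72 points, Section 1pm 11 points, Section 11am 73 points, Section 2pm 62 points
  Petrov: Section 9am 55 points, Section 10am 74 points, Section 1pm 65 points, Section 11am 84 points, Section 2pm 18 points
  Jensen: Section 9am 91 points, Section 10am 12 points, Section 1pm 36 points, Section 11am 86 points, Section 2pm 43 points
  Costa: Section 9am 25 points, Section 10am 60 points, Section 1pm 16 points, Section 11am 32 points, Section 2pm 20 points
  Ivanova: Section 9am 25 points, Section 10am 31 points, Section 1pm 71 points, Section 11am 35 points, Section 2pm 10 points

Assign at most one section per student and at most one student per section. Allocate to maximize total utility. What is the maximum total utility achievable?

Optimal: Quispe→Section 2pm (62 points), Petrov→Section 11am (84 points), Jensen→Section 9am (91 points), Costa→Section 10am (60 points), Ivanova→Section 1pm (71 points) — total 62+84+91+60+71 = 368 points.
Next-best assignment: Quispe→Section 10am, Petrov→Section 11am, Jensen→Section 9am, Costa→Section 2pm, Ivanova→Section 1pm = 338 points.
Checked against all permutations: 368 points is optimal.

Maximum total: 368 points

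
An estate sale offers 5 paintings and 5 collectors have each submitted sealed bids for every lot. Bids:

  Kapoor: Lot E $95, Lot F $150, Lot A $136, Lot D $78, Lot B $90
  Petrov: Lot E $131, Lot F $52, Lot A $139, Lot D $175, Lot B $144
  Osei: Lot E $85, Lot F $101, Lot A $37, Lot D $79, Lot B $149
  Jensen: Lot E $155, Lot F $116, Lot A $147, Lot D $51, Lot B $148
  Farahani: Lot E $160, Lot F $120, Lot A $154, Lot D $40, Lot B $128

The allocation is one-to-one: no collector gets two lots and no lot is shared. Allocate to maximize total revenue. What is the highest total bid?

Optimal: Kapoor→Lot F ($150), Petrov→Lot D ($175), Osei→Lot B ($149), Jensen→Lot E ($155), Farahani→Lot A ($154) — total 150+175+149+155+154 = $783.
Max-entry greedy (repeatedly take the single best remaining cell) gives $781, worse by 2.

Maximum total: $783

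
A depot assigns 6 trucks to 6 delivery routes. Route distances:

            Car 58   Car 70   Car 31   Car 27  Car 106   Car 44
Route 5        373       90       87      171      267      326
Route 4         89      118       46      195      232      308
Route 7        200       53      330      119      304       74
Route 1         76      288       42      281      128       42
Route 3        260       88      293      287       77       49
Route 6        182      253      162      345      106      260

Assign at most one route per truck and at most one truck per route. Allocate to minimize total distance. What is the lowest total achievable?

Minimum total: 486 km

Optimal: Car 58→Route 1 (76 km), Car 70→Route 5 (90 km), Car 31→Route 4 (46 km), Car 27→Route 7 (119 km), Car 106→Route 6 (106 km), Car 44→Route 3 (49 km) — total 76+90+46+119+106+49 = 486 km.
Column-greedy (each route in turn goes to its cheapest remaining truck) gives 693 km, worse by 207.
Swapping Car 27↔Car 58 (Car 27→Route 1 281 km, Car 58→Route 7 200 km) adds 286.
Checked against all permutations: 486 km is optimal.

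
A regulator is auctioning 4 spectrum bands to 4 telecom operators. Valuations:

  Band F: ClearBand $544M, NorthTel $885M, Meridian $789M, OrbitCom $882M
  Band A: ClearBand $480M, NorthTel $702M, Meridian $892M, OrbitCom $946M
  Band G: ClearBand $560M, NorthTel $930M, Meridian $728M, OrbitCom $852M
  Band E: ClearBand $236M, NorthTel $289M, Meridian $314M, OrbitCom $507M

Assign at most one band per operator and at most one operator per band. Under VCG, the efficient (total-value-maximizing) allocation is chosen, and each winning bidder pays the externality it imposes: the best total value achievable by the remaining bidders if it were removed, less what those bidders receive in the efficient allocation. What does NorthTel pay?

NorthTel pays $324M.

Efficient allocation: ClearBand→Band E ($236M), NorthTel→Band G ($930M), Meridian→Band A ($892M), OrbitCom→Band F ($882M); total welfare W = $2940M.
NorthTel receives Band G at value $930M, so the others get W − 930 = $2010M.
Without NorthTel: best allocation of the remaining 3 bidders over all 4 bands is ClearBand→Band G ($560M), Meridian→Band A ($892M), OrbitCom→Band F ($882M), total $2334M.
VCG payment = (others' best without NorthTel) − (others' welfare with NorthTel) = 2334 − 2010 = $324M.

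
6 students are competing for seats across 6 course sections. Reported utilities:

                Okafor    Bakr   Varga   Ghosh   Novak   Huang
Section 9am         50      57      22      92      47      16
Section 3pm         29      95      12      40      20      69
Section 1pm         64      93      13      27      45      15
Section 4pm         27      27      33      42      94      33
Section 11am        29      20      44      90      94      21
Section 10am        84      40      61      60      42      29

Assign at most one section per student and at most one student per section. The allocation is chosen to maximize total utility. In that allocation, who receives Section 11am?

Varga receives Section 11am.

Treat this as an assignment problem: match each student to one section.
Optimal: Okafor→Section 10am (84 points), Bakr→Section 1pm (93 points), Varga→Section 11am (44 points), Ghosh→Section 9am (92 points), Novak→Section 4pm (94 points), Huang→Section 3pm (69 points) — total 84+93+44+92+94+69 = 476 points.
Next-best assignment: Okafor→Section 10am, Bakr→Section 1pm, Varga→Section 4pm, Ghosh→Section 9am, Novak→Section 11am, Huang→Section 3pm = 465 points.
Swapping Bakr↔Okafor (Bakr→Section 10am 40 points, Okafor→Section 1pm 64 points) loses 73.
Checked against all permutations: 476 points is optimal.
Varga's own top section is Section 10am (61 points), but forcing Varga→Section 10am and reassigning the rest optimally gives only 457 points — worse by 19.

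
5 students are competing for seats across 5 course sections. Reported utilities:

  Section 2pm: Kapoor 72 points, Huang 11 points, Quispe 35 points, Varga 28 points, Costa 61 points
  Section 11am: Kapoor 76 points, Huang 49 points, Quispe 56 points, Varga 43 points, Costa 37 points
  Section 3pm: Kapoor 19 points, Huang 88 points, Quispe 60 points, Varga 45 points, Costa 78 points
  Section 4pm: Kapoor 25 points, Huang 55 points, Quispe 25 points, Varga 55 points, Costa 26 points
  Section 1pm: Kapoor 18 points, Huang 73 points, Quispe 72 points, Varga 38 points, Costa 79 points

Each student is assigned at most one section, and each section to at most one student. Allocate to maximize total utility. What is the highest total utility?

Maximum total: 352 points

Optimal: Kapoor→Section 11am (76 points), Huang→Section 3pm (88 points), Quispe→Section 1pm (72 points), Varga→Section 4pm (55 points), Costa→Section 2pm (61 points) — total 76+88+72+55+61 = 352 points.
Column-greedy (each section in turn goes to its best remaining student) gives 350 points, worse by 2.
Every other assignment is strictly worse.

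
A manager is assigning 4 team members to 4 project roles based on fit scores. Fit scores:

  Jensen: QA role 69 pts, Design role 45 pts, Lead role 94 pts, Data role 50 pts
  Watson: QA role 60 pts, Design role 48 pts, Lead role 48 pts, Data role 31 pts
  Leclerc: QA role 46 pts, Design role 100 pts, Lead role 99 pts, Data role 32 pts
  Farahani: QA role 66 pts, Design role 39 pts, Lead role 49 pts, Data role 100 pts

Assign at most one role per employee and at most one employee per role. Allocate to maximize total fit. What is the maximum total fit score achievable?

Optimal: Jensen→Lead role (94 pts), Watson→QA role (60 pts), Leclerc→Design role (100 pts), Farahani→Data role (100 pts) — total 94+60+100+100 = 354 pts.
Column-greedy (each role in turn goes to its best remaining employee) gives 249 pts, worse by 105.
Next-best assignment: Jensen→QA role, Watson→Lead role, Leclerc→Design role, Farahani→Data role = 317 pts.
Every other assignment is strictly worse.

Max total: 354 pts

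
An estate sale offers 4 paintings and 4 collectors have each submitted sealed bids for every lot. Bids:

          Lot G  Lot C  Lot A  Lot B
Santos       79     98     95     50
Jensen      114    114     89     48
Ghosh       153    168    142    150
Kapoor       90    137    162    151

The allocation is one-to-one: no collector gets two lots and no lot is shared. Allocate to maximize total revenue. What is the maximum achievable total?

Optimal: Santos→Lot A ($95), Jensen→Lot G ($114), Ghosh→Lot C ($168), Kapoor→Lot B ($151) — total 95+114+168+151 = $528.
Max-entry greedy (repeatedly take the single best remaining cell) gives $494, worse by 34.
Next-best assignment: Santos→Lot C, Jensen→Lot G, Ghosh→Lot B, Kapoor→Lot A = $524.

Max total: $528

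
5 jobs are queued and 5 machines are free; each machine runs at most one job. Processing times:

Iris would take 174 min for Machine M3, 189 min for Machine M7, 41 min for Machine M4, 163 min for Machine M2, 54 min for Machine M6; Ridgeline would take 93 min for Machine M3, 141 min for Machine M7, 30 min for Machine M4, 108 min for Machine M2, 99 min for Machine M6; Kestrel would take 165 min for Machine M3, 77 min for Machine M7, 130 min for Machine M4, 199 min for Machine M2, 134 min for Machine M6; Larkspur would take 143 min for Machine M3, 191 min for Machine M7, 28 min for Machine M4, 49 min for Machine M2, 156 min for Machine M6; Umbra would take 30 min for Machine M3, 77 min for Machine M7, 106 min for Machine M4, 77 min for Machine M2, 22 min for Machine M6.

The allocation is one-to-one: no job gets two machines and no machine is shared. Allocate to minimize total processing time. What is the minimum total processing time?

This is a one-to-one assignment (minimum-cost bipartite matching).
Optimal: Iris→Machine M6 (54 min), Ridgeline→Machine M4 (30 min), Kestrel→Machine M7 (77 min), Larkspur→Machine M2 (49 min), Umbra→Machine M3 (30 min) — total 54+30+77+49+30 = 240 min.
Min-entry greedy (repeatedly take the single cheapest remaining cell) gives 383 min, worse by 143.
Next-best assignment: Iris→Machine M4, Ridgeline→Machine M3, Kestrel→Machine M7, Larkspur→Machine M2, Umbra→Machine M6 = 282 min.
No other one-to-one assignment undercuts 240 min.

Minimum total: 240 min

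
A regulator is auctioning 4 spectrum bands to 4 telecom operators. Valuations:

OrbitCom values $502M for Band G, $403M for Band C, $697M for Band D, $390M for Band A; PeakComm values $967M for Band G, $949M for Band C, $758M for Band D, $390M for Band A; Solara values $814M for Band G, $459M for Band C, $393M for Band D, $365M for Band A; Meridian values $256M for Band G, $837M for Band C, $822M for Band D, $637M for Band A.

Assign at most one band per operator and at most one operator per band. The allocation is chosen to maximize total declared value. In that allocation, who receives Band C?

PeakComm receives Band C.

Optimal: OrbitCom→Band D ($697M), PeakComm→Band C ($949M), Solara→Band G ($814M), Meridian→Band A ($637M) — total 697+949+814+637 = $3097M.
Column-greedy (each band in turn goes to its best remaining operator) gives $2866M, worse by 231.
Swapping OrbitCom↔Meridian (OrbitCom→Band A $390M, Meridian→Band D $822M) loses 122.
Every other assignment is strictly worse.
PeakComm's own top band is Band G ($967M), but forcing PeakComm→Band G and reassigning the rest optimally gives only $2866M — worse by 231.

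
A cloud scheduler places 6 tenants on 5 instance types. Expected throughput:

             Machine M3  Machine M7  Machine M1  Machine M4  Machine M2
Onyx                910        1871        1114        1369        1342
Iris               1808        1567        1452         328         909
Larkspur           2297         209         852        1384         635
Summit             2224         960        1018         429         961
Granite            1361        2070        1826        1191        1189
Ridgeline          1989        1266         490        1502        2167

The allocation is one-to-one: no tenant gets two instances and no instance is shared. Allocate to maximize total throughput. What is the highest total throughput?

Optimal: Summit→Machine M3 (2224 ops/s), Onyx→Machine M7 (1871 ops/s), Granite→Machine M1 (1826 ops/s), Larkspur→Machine M4 (1384 ops/s), Ridgeline→Machine M2 (2167 ops/s) — total 2224+1871+1826+1384+2167 = 9472 ops/s.
Max-entry greedy (repeatedly take the single best remaining cell) gives 9355 ops/s, worse by 117.

Max total: 9472 ops/s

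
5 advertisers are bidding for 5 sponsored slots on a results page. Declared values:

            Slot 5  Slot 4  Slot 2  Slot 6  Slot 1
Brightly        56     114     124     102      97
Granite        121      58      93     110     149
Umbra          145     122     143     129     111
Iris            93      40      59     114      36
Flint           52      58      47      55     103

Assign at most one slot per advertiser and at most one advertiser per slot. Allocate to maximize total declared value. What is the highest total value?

Max total: $595

Optimal: Brightly→Slot 4 ($114), Granite→Slot 5 ($121), Umbra→Slot 2 ($143), Iris→Slot 6 ($114), Flint→Slot 1 ($103) — total 114+121+143+114+103 = $595.
Next-best assignment: Brightly→Slot 2, Granite→Slot 1, Umbra→Slot 5, Iris→Slot 6, Flint→Slot 4 = $590.
No other one-to-one assignment exceeds $595.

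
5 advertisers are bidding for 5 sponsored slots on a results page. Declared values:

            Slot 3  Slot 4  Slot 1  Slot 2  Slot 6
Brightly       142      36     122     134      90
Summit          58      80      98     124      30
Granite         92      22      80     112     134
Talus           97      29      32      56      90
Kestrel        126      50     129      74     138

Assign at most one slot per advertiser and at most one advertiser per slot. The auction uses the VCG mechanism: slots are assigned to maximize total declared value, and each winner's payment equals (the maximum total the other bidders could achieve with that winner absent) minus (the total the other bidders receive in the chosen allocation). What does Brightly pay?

Brightly pays $44.

Efficient allocation: Brightly→Slot 2 ($134), Summit→Slot 4 ($80), Granite→Slot 6 ($134), Talus→Slot 3 ($97), Kestrel→Slot 1 ($129); total welfare W = $574.
Brightly receives Slot 2 at value $134, so the others get W − 134 = $440.
Without Brightly: best allocation of the remaining 4 bidders over all 5 slots is Summit→Slot 2 ($124), Granite→Slot 6 ($134), Talus→Slot 3 ($97), Kestrel→Slot 1 ($129), total $484.
VCG payment = (others' best without Brightly) − (others' welfare with Brightly) = 484 − 440 = $44.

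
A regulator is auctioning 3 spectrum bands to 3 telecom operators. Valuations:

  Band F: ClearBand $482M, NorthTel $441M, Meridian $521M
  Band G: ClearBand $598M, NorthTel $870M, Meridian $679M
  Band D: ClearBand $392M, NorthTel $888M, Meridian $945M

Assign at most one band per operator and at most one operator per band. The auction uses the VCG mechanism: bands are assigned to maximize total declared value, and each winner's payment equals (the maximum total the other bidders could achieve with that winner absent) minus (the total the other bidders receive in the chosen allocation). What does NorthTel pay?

Efficient allocation: ClearBand→Band F ($482M), NorthTel→Band G ($870M), Meridian→Band D ($945M); total welfare W = $2297M.
NorthTel receives Band G at value $870M, so the others get W − 870 = $1427M.
Without NorthTel: best allocation of the remaining 2 bidders over all 3 bands is ClearBand→Band G ($598M), Meridian→Band D ($945M), total $1543M.
VCG payment = (others' best without NorthTel) − (others' welfare with NorthTel) = 1543 − 1427 = $116M.

NorthTel pays $116M.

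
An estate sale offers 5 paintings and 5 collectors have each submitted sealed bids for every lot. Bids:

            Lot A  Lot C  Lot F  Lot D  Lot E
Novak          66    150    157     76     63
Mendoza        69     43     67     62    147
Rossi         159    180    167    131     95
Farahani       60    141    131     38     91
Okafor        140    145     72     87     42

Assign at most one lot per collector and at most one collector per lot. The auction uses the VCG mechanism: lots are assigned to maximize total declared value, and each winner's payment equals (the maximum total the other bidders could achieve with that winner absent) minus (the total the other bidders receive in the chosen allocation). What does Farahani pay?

Farahani pays $49.

Efficient allocation: Novak→Lot F ($157), Mendoza→Lot E ($147), Rossi→Lot D ($131), Farahani→Lot C ($141), Okafor→Lot A ($140); total welfare W = $716.
Farahani receives Lot C at value $141, so the others get W − 141 = $575.
Without Farahani: best allocation of the remaining 4 bidders over all 5 lots is Novak→Lot F ($157), Mendoza→Lot E ($147), Rossi→Lot C ($180), Okafor→Lot A ($140), total $624.
VCG payment = (others' best without Farahani) − (others' welfare with Farahani) = 624 − 575 = $49.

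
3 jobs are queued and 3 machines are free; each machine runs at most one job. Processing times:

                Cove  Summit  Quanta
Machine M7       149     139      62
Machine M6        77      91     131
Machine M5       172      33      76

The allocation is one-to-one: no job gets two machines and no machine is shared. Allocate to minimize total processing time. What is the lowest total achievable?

Min total: 172 min

Optimal: Cove→Machine M6 (77 min), Summit→Machine M5 (33 min), Quanta→Machine M7 (62 min) — total 77+33+62 = 172 min.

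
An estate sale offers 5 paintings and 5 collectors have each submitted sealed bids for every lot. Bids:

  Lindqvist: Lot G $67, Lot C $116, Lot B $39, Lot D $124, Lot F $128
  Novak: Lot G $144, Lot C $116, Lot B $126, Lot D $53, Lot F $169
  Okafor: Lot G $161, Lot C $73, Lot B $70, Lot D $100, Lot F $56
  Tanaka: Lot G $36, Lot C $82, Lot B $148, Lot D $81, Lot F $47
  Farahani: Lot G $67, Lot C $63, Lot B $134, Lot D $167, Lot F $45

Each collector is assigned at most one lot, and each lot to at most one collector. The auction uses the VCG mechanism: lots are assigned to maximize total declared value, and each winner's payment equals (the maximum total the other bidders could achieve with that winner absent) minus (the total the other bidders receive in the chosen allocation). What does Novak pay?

Novak pays $12.

Efficient allocation: Lindqvist→Lot C ($116), Novak→Lot F ($169), Okafor→Lot G ($161), Tanaka→Lot B ($148), Farahani→Lot D ($167); total welfare W = $761.
Novak receives Lot F at value $169, so the others get W − 169 = $592.
Without Novak: best allocation of the remaining 4 bidders over all 5 lots is Lindqvist→Lot F ($128), Okafor→Lot G ($161), Tanaka→Lot B ($148), Farahani→Lot D ($167), total $604.
VCG payment = (others' best without Novak) − (others' welfare with Novak) = 604 − 592 = $12.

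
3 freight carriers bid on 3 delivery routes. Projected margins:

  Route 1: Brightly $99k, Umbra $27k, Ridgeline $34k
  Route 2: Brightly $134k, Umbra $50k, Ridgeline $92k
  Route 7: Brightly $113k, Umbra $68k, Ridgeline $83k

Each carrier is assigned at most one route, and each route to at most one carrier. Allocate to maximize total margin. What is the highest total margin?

Max total: $259k

Optimal: Brightly→Route 1 ($99k), Umbra→Route 7 ($68k), Ridgeline→Route 2 ($92k) — total 99+68+92 = $259k.
Row-greedy (each carrier in turn takes its best remaining route) gives $236k, worse by 23.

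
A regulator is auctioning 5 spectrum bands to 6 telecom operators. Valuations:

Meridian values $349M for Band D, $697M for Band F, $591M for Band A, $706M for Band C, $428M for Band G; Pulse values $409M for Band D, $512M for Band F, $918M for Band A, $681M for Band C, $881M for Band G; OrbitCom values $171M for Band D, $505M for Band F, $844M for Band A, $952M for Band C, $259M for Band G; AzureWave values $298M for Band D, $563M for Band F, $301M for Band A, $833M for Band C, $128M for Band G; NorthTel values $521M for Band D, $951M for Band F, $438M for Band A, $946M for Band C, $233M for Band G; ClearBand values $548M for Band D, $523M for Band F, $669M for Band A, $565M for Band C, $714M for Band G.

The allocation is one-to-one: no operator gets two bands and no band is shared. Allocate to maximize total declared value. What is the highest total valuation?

This is a one-to-one assignment (maximum-weight bipartite matching).
Optimal: ClearBand→Band D ($548M), NorthTel→Band F ($951M), OrbitCom→Band A ($844M), AzureWave→Band C ($833M), Pulse→Band G ($881M) — total 548+951+844+833+881 = $4057M.
Swapping NorthTel↔AzureWave (NorthTel→Band C $946M, AzureWave→Band F $563M) loses 275.

Maximum total: $4057M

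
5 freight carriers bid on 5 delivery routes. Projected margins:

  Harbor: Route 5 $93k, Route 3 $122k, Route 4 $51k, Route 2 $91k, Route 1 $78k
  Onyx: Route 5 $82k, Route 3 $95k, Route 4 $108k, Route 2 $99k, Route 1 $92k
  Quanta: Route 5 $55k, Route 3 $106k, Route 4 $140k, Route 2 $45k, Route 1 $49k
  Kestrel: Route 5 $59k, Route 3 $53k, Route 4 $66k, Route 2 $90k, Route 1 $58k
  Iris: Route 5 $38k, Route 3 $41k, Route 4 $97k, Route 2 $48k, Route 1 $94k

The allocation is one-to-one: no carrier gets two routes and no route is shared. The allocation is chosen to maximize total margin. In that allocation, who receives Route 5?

Onyx receives Route 5.

Optimal: Harbor→Route 3 ($122k), Onyx→Route 5 ($82k), Quanta→Route 4 ($140k), Kestrel→Route 2 ($90k), Iris→Route 1 ($94k) — total 122+82+140+90+94 = $528k.
Column-greedy (each route in turn goes to its best remaining carrier) gives $491k, worse by 37.
Next-best assignment: Harbor→Route 3, Onyx→Route 2, Quanta→Route 4, Kestrel→Route 5, Iris→Route 1 = $514k.
Swapping Quanta↔Kestrel (Quanta→Route 2 $45k, Kestrel→Route 4 $66k) loses 119.
Onyx's own top route is Route 4 ($108k), but forcing Onyx→Route 4 and reassigning the rest optimally gives only $491k — worse by 37.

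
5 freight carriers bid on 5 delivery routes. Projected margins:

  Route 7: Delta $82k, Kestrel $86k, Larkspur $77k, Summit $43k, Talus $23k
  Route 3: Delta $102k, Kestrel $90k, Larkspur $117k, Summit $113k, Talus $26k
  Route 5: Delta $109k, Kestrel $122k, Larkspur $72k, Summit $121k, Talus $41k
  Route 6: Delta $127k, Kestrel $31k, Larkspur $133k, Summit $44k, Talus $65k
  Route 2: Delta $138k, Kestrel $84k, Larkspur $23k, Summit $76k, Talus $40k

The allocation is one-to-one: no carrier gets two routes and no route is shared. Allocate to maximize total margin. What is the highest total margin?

Max total: $529k

Optimal: Delta→Route 2 ($138k), Kestrel→Route 5 ($122k), Larkspur→Route 6 ($133k), Summit→Route 3 ($113k), Talus→Route 7 ($23k) — total 138+122+133+113+23 = $529k.
Next-best assignment: Delta→Route 2, Kestrel→Route 7, Larkspur→Route 3, Summit→Route 5, Talus→Route 6 = $527k.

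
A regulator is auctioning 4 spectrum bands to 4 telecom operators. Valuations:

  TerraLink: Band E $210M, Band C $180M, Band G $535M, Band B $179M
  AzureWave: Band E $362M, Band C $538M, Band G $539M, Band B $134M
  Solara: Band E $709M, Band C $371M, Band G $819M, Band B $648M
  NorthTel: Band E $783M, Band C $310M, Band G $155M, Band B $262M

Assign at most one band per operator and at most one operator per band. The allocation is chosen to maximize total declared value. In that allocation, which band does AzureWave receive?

AzureWave receives Band C.

Optimal: TerraLink→Band G ($535M), AzureWave→Band C ($538M), Solara→Band B ($648M), NorthTel→Band E ($783M) — total 535+538+648+783 = $2504M.
Column-greedy (each band in turn goes to its best remaining operator) gives $2319M, worse by 185.
Swapping TerraLink↔Solara (TerraLink→Band B $179M, Solara→Band G $819M) loses 185.
AzureWave's own top band is Band G ($539M), but forcing AzureWave→Band G and reassigning the rest optimally gives only $2150M — worse by 354.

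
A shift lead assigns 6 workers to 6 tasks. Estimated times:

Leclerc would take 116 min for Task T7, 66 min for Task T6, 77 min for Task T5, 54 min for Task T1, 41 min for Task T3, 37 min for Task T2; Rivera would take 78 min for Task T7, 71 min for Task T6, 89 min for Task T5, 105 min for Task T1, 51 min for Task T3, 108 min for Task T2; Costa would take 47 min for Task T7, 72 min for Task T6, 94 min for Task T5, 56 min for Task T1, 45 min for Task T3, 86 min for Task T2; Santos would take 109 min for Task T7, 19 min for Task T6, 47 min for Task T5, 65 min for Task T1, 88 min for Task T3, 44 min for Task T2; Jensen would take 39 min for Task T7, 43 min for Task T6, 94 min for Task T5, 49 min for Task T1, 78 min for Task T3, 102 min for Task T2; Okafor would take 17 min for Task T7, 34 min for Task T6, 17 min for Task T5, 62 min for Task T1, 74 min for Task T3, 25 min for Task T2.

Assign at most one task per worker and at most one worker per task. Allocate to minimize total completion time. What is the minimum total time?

Minimum total: 219 min

Optimal: Leclerc→Task T2 (37 min), Rivera→Task T3 (51 min), Costa→Task T1 (56 min), Santos→Task T6 (19 min), Jensen→Task T7 (39 min), Okafor→Task T5 (17 min) — total 37+51+56+19+39+17 = 219 min.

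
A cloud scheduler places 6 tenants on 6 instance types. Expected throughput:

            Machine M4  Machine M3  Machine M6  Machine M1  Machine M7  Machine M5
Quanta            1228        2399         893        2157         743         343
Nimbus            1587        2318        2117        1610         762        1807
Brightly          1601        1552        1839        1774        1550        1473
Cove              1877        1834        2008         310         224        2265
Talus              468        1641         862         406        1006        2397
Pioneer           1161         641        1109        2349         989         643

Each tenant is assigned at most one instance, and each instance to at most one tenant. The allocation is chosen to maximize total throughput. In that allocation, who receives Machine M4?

Treat this as an assignment problem: match each tenant to one instance.
Optimal: Quanta→Machine M3 (2399 ops/s), Nimbus→Machine M6 (2117 ops/s), Brightly→Machine M7 (1550 ops/s), Cove→Machine M4 (1877 ops/s), Talus→Machine M5 (2397 ops/s), Pioneer→Machine M1 (2349 ops/s) — total 2399+2117+1550+1877+2397+2349 = 12689 ops/s.
Row-greedy (each tenant in turn takes its best remaining instance) gives 10722 ops/s, worse by 1967.
Next-best assignment: Quanta→Machine M3, Nimbus→Machine M4, Brightly→Machine M7, Cove→Machine M6, Talus→Machine M5, Pioneer→Machine M1 = 12290 ops/s.
Cove's own top instance is Machine M5 (2265 ops/s), but forcing Cove→Machine M5 and reassigning the rest optimally gives only 11737 ops/s — worse by 952.

Cove receives Machine M4.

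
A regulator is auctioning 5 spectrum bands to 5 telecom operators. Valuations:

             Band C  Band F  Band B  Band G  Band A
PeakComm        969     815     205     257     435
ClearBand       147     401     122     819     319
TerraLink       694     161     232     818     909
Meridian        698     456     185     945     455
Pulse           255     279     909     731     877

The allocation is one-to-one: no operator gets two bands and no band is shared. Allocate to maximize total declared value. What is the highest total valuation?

This is a one-to-one assignment (maximum-weight bipartite matching).
Optimal: PeakComm→Band F ($815M), ClearBand→Band G ($819M), TerraLink→Band A ($909M), Meridian→Band C ($698M), Pulse→Band B ($909M) — total 815+819+909+698+909 = $4150M.
Row-greedy (each operator in turn takes its best remaining band) gives $4062M, worse by 88.
Next-best assignment: PeakComm→Band C, ClearBand→Band F, TerraLink→Band A, Meridian→Band G, Pulse→Band B = $4133M.
Checked against all permutations: $4150M is optimal.

Maximum total: $4150M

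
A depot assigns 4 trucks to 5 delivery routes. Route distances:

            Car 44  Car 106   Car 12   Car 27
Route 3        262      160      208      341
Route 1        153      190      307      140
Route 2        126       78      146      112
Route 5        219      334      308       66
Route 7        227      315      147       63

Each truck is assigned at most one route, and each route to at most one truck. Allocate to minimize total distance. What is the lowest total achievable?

Optimal: Car 44→Route 1 (153 km), Car 106→Route 2 (78 km), Car 12→Route 7 (147 km), Car 27→Route 5 (66 km) — total 153+78+147+66 = 444 km.
Min-entry greedy (repeatedly take the single cheapest remaining cell) gives 502 km, worse by 58.
Next-best assignment: Car 44→Route 2, Car 106→Route 3, Car 12→Route 7, Car 27→Route 5 = 499 km.
No other one-to-one assignment undercuts 444 km.

Minimum total: 444 km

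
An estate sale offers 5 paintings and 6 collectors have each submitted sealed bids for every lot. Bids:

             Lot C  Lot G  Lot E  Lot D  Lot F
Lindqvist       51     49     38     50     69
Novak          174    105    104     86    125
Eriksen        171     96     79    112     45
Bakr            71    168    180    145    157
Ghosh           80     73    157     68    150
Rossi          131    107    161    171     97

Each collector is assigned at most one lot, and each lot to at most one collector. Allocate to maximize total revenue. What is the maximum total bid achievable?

Treat this as an assignment problem: match each collector to one lot.
Optimal: Eriksen→Lot C ($171), Bakr→Lot G ($168), Ghosh→Lot E ($157), Rossi→Lot D ($171), Novak→Lot F ($125) — total 171+168+157+171+125 = $792.
Row-greedy (each collector in turn takes its best remaining lot) gives $608, worse by 184.
Swapping Novak↔Eriksen (Novak→Lot C $174, Eriksen→Lot F $45) loses 77.

Max total: $792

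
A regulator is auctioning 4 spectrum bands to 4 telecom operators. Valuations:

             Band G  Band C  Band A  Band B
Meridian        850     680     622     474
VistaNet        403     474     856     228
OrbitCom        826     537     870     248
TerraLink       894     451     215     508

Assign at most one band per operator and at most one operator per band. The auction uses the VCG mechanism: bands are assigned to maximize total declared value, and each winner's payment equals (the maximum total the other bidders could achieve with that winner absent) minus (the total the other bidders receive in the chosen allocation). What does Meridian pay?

Efficient allocation: Meridian→Band C ($680M), VistaNet→Band A ($856M), OrbitCom→Band G ($826M), TerraLink→Band B ($508M); total welfare W = $2870M.
Meridian receives Band C at value $680M, so the others get W − 680 = $2190M.
Without Meridian: best allocation of the remaining 3 bidders over all 4 bands is VistaNet→Band A ($856M), OrbitCom→Band C ($537M), TerraLink→Band G ($894M), total $2287M.
VCG payment = (others' best without Meridian) − (others' welfare with Meridian) = 2287 − 2190 = $97M.

Meridian pays $97M.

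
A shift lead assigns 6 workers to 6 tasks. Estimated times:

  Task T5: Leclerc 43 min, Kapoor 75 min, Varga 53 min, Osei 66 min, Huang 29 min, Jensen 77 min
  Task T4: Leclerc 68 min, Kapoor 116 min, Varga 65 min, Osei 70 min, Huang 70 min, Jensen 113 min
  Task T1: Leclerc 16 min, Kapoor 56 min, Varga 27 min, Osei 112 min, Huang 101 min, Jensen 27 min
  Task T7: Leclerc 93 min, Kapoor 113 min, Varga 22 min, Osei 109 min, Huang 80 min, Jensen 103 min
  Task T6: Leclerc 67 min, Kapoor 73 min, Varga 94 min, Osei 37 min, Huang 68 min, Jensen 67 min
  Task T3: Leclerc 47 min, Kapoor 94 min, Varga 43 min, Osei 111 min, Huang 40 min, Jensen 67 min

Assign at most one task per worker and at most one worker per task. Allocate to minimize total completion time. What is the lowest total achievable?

Minimum total: 268 min

Treat this as an assignment problem: match each worker to one task.
Optimal: Leclerc→Task T3 (47 min), Kapoor→Task T6 (73 min), Varga→Task T7 (22 min), Osei→Task T4 (70 min), Huang→Task T5 (29 min), Jensen→Task T1 (27 min) — total 47+73+22+70+29+27 = 268 min.
Min-entry greedy (repeatedly take the single cheapest remaining cell) gives 287 min, worse by 19.
Next-best assignment: Leclerc→Task T4, Kapoor→Task T5, Varga→Task T7, Osei→Task T6, Huang→Task T3, Jensen→Task T1 = 269 min.
Swapping Varga↔Osei (Varga→Task T4 65 min, Osei→Task T7 109 min) adds 82.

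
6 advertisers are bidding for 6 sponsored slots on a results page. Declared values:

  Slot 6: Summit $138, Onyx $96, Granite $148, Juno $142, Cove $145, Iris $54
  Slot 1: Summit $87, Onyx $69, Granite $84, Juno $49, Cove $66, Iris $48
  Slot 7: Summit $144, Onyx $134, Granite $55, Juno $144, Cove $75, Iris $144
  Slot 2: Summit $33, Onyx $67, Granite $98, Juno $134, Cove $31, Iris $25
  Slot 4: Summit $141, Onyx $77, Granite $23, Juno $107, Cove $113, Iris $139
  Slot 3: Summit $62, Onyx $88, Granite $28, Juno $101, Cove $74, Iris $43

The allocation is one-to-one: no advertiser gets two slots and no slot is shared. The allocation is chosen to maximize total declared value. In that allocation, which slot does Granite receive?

Treat this as an assignment problem: match each advertiser to one slot.
Optimal: Summit→Slot 4 ($141), Onyx→Slot 3 ($88), Granite→Slot 1 ($84), Juno→Slot 2 ($134), Cove→Slot 6 ($145), Iris→Slot 7 ($144) — total 141+88+84+134+145+144 = $736.
Max-entry greedy (repeatedly take the single best remaining cell) gives $719, worse by 17.
Granite's own top slot is Slot 6 ($148), but forcing Granite→Slot 6 and reassigning the rest optimally gives only $721 — worse by 15.

Granite receives Slot 1.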